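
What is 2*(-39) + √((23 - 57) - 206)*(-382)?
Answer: -78 - 1528*I*√15 ≈ -78.0 - 5917.9*I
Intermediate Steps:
2*(-39) + √((23 - 57) - 206)*(-382) = -78 + √(-34 - 206)*(-382) = -78 + √(-240)*(-382) = -78 + (4*I*√15)*(-382) = -78 - 1528*I*√15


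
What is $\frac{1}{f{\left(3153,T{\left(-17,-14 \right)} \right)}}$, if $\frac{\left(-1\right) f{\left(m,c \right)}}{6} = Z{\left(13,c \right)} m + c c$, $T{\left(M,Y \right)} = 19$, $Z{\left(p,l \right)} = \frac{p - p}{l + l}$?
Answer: $- \frac{1}{2166} \approx -0.00046168$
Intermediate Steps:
$Z{\left(p,l \right)} = 0$ ($Z{\left(p,l \right)} = \frac{0}{2 l} = 0 \frac{1}{2 l} = 0$)
$f{\left(m,c \right)} = - 6 c^{2}$ ($f{\left(m,c \right)} = - 6 \left(0 m + c c\right) = - 6 \left(0 + c^{2}\right) = - 6 c^{2}$)
$\frac{1}{f{\left(3153,T{\left(-17,-14 \right)} \right)}} = \frac{1}{\left(-6\right) 19^{2}} = \frac{1}{\left(-6\right) 361} = \frac{1}{-2166} = - \frac{1}{2166}$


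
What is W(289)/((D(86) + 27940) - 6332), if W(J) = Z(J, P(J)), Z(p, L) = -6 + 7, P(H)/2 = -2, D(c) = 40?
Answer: 1/21648 ≈ 4.6194e-5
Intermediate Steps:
P(H) = -4 (P(H) = 2*(-2) = -4)
Z(p, L) = 1
W(J) = 1
W(289)/((D(86) + 27940) - 6332) = 1/((40 + 27940) - 6332) = 1/(27980 - 6332) = 1/21648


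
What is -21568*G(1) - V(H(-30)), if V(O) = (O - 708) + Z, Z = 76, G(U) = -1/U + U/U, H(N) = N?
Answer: 662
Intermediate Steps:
G(U) = 1 - 1/U (G(U) = -1/U + 1 = 1 - 1/U)
V(O) = -632 + O (V(O) = (O - 708) + 76 = (-708 + O) + 76 = -632 + O)
-21568*G(1) - V(H(-30)) = -21568*(-1 + 1)/1 - (-632 - 30) = -21568*0 - 1*(-662) = -21568*0 + 662 = 0 + 662 = 662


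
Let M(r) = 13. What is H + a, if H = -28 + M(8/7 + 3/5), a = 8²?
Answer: 49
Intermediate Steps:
a = 64
H = -15 (H = -28 + 13 = -15)
H + a = -15 + 64 = 49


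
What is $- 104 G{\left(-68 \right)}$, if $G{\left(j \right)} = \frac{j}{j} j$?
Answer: $7072$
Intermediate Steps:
$G{\left(j \right)} = j$ ($G{\left(j \right)} = 1 j = j$)
$- 104 G{\left(-68 \right)} = \left(-104\right) \left(-68\right) = 7072$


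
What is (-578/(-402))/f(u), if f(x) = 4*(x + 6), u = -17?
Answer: -289/8844 ≈ -0.032678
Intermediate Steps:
f(x) = 24 + 4*x (f(x) = 4*(6 + x) = 24 + 4*x)
(-578/(-402))/f(u) = (-578/(-402))/(24 + 4*(-17)) = (-578*(-1/402))/(24 - 68) = (289/201)/(-44) = (289/201)*(-1/44) = -289/8844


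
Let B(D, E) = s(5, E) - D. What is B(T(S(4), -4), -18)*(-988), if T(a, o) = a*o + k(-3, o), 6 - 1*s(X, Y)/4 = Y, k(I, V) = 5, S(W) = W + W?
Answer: -121524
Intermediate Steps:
S(W) = 2*W
s(X, Y) = 24 - 4*Y
T(a, o) = 5 + a*o (T(a, o) = a*o + 5 = 5 + a*o)
B(D, E) = 24 - D - 4*E (B(D, E) = (24 - 4*E) - D = 24 - D - 4*E)
B(T(S(4), -4), -18)*(-988) = (24 - (5 + (2*4)*(-4)) - 4*(-18))*(-988) = (24 - (5 + 8*(-4)) + 72)*(-988) = (24 - (5 - 32) + 72)*(-988) = (24 - 1*(-27) + 72)*(-988) = (24 + 27 + 72)*(-988) = 123*(-988) = -121524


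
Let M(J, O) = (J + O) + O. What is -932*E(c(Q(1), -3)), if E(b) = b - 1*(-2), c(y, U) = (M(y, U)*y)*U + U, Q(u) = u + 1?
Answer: -21436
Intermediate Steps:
M(J, O) = J + 2*O
Q(u) = 1 + u
c(y, U) = U + U*y*(y + 2*U) (c(y, U) = ((y + 2*U)*y)*U + U = (y*(y + 2*U))*U + U = U*y*(y + 2*U) + U = U + U*y*(y + 2*U))
E(b) = 2 + b (E(b) = b + 2 = 2 + b)
-932*E(c(Q(1), -3)) = -932*(2 - 3*(1 + (1 + 1)*((1 + 1) + 2*(-3)))) = -932*(2 - 3*(1 + 2*(2 - 6))) = -932*(2 - 3*(1 + 2*(-4))) = -932*(2 - 3*(1 - 8)) = -932*(2 - 3*(-7)) = -932*(2 + 21) = -932*23 = -21436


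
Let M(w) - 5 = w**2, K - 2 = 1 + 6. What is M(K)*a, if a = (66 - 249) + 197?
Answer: 1204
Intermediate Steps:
K = 9 (K = 2 + (1 + 6) = 2 + 7 = 9)
M(w) = 5 + w**2
a = 14 (a = -183 + 197 = 14)
M(K)*a = (5 + 9**2)*14 = (5 + 81)*14 = 86*14 = 1204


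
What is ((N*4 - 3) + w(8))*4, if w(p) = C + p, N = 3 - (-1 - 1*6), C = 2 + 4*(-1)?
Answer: 172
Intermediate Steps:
C = -2 (C = 2 - 4 = -2)
N = 10 (N = 3 - (-1 - 6) = 3 - 1*(-7) = 3 + 7 = 10)
w(p) = -2 + p
((N*4 - 3) + w(8))*4 = ((10*4 - 3) + (-2 + 8))*4 = ((40 - 3) + 6)*4 = (37 + 6)*4 = 43*4 = 172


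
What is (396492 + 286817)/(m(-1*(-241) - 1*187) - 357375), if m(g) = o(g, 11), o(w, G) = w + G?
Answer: -683309/357310 ≈ -1.9124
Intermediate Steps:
o(w, G) = G + w
m(g) = 11 + g
(396492 + 286817)/(m(-1*(-241) - 1*187) - 357375) = (396492 + 286817)/((11 + (-1*(-241) - 1*187)) - 357375) = 683309/((11 + (241 - 187)) - 357375) = 683309/((11 + 54) - 357375) = 683309/(65 - 357375) = 683309/(-357310) = 683309*(-1/357310) = -683309/357310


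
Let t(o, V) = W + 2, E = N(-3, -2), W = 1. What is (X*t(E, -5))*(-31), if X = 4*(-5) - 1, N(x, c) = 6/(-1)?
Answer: 1953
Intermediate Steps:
N(x, c) = -6 (N(x, c) = 6*(-1) = -6)
E = -6
X = -21 (X = -20 - 1 = -21)
t(o, V) = 3 (t(o, V) = 1 + 2 = 3)
(X*t(E, -5))*(-31) = -21*3*(-31) = -63*(-31) = 1953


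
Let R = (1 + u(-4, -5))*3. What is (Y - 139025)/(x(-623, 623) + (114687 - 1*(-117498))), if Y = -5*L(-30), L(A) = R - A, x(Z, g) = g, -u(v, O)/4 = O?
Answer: -69745/116404 ≈ -0.59916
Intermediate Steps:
u(v, O) = -4*O
R = 63 (R = (1 - 4*(-5))*3 = (1 + 20)*3 = 21*3 = 63)
L(A) = 63 - A
Y = -465 (Y = -5*(63 - 1*(-30)) = -5*(63 + 30) = -5*93 = -465)
(Y - 139025)/(x(-623, 623) + (114687 - 1*(-117498))) = (-465 - 139025)/(623 + (114687 - 1*(-117498))) = -139490/(623 + (114687 + 117498)) = -139490/(623 + 232185) = -139490/232808 = -139490*1/232808 = -69745/116404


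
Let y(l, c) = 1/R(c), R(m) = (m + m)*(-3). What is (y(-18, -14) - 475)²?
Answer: 1591930201/7056 ≈ 2.2561e+5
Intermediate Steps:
R(m) = -6*m (R(m) = (2*m)*(-3) = -6*m)
y(l, c) = -1/(6*c) (y(l, c) = 1/(-6*c) = -1/(6*c))
(y(-18, -14) - 475)² = (-⅙/(-14) - 475)² = (-⅙*(-1/14) - 475)² = (1/84 - 475)² = (-39899/84)² = 1591930201/7056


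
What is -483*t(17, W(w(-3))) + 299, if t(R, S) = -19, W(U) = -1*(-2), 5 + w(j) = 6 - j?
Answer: 9476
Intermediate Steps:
w(j) = 1 - j (w(j) = -5 + (6 - j) = 1 - j)
W(U) = 2
-483*t(17, W(w(-3))) + 299 = -483*(-19) + 299 = 9177 + 299 = 9476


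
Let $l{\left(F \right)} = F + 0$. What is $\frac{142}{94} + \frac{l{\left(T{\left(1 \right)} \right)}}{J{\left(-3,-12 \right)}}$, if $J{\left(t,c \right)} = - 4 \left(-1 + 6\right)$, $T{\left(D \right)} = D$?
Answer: $\frac{1373}{940} \approx 1.4606$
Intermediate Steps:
$l{\left(F \right)} = F$
$J{\left(t,c \right)} = -20$ ($J{\left(t,c \right)} = \left(-4\right) 5 = -20$)
$\frac{142}{94} + \frac{l{\left(T{\left(1 \right)} \right)}}{J{\left(-3,-12 \right)}} = \frac{142}{94} + 1 \frac{1}{-20} = 142 \cdot \frac{1}{94} + 1 \left(- \frac{1}{20}\right) = \frac{71}{47} - \frac{1}{20} = \frac{1373}{940}$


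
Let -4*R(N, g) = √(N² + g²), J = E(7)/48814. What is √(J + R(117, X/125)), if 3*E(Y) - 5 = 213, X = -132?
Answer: √(19952722500 - 80419722615*√23767561)/3661050 ≈ 5.4083*I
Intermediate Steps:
E(Y) = 218/3 (E(Y) = 5/3 + (⅓)*213 = 5/3 + 71 = 218/3)
J = 109/73221 (J = (218/3)/48814 = (218/3)*(1/48814) = 109/73221 ≈ 0.0014886)
R(N, g) = -√(N² + g²)/4
√(J + R(117, X/125)) = √(109/73221 - √(117² + (-132/125)²)/4) = √(109/73221 - √(13689 + (-132*1/125)²)/4) = √(109/73221 - √(13689 + (-132/125)²)/4) = √(109/73221 - √(13689 + 17424/15625)/4) = √(109/73221 - 3*√23767561/500)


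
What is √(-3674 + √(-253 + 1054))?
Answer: √(-3674 + 3*√89) ≈ 60.38*I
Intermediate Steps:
√(-3674 + √(-253 + 1054)) = √(-3674 + √801) = √(-3674 + 3*√89)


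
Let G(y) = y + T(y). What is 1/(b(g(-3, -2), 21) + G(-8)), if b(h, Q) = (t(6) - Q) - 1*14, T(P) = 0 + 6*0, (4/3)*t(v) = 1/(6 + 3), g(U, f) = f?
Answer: -12/515 ≈ -0.023301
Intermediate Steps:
t(v) = 1/12 (t(v) = 3/(4*(6 + 3)) = (¾)/9 = (¾)*(⅑) = 1/12)
T(P) = 0 (T(P) = 0 + 0 = 0)
G(y) = y (G(y) = y + 0 = y)
b(h, Q) = -167/12 - Q (b(h, Q) = (1/12 - Q) - 1*14 = (1/12 - Q) - 14 = -167/12 - Q)
1/(b(g(-3, -2), 21) + G(-8)) = 1/((-167/12 - 1*21) - 8) = 1/((-167/12 - 21) - 8) = 1/(-419/12 - 8) = 1/(-515/12) = -12/515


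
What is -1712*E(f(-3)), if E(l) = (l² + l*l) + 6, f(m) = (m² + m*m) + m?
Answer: -780672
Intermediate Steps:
f(m) = m + 2*m² (f(m) = (m² + m²) + m = 2*m² + m = m + 2*m²)
E(l) = 6 + 2*l² (E(l) = (l² + l²) + 6 = 2*l² + 6 = 6 + 2*l²)
-1712*E(f(-3)) = -1712*(6 + 2*(-3*(1 + 2*(-3)))²) = -1712*(6 + 2*(-3*(1 - 6))²) = -1712*(6 + 2*(-3*(-5))²) = -1712*(6 + 2*15²) = -1712*(6 + 2*225) = -1712*(6 + 450) = -1712*456 = -780672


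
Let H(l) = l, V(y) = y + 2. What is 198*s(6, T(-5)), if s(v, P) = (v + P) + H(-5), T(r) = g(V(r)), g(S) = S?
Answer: -396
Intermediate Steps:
V(y) = 2 + y
T(r) = 2 + r
s(v, P) = -5 + P + v (s(v, P) = (v + P) - 5 = (P + v) - 5 = -5 + P + v)
198*s(6, T(-5)) = 198*(-5 + (2 - 5) + 6) = 198*(-5 - 3 + 6) = 198*(-2) = -396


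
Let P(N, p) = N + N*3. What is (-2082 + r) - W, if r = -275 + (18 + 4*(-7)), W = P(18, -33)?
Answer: -2439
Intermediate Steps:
P(N, p) = 4*N (P(N, p) = N + 3*N = 4*N)
W = 72 (W = 4*18 = 72)
r = -285 (r = -275 + (18 - 28) = -275 - 10 = -285)
(-2082 + r) - W = (-2082 - 285) - 1*72 = -2367 - 72 = -2439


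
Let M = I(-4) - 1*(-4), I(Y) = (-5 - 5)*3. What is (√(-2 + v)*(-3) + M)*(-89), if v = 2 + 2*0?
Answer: 2314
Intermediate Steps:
I(Y) = -30 (I(Y) = -10*3 = -30)
v = 2 (v = 2 + 0 = 2)
M = -26 (M = -30 - 1*(-4) = -30 + 4 = -26)
(√(-2 + v)*(-3) + M)*(-89) = (√(-2 + 2)*(-3) - 26)*(-89) = (√0*(-3) - 26)*(-89) = (0*(-3) - 26)*(-89) = (0 - 26)*(-89) = -26*(-89) = 2314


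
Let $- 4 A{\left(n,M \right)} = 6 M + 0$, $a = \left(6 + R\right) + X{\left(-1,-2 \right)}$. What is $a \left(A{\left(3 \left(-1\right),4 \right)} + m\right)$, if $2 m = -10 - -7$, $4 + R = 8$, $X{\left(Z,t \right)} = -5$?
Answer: $- \frac{75}{2} \approx -37.5$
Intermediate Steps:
$R = 4$ ($R = -4 + 8 = 4$)
$m = - \frac{3}{2}$ ($m = \frac{-10 - -7}{2} = \frac{-10 + 7}{2} = \frac{1}{2} \left(-3\right) = - \frac{3}{2} \approx -1.5$)
$a = 5$ ($a = \left(6 + 4\right) - 5 = 10 - 5 = 5$)
$A{\left(n,M \right)} = - \frac{3 M}{2}$ ($A{\left(n,M \right)} = - \frac{6 M + 0}{4} = - \frac{6 M}{4} = - \frac{3 M}{2}$)
$a \left(A{\left(3 \left(-1\right),4 \right)} + m\right) = 5 \left(\left(- \frac{3}{2}\right) 4 - \frac{3}{2}\right) = 5 \left(-6 - \frac{3}{2}\right) = 5 \left(- \frac{15}{2}\right) = - \frac{75}{2}$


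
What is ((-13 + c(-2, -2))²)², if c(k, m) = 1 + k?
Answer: 38416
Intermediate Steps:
((-13 + c(-2, -2))²)² = ((-13 + (1 - 2))²)² = ((-13 - 1)²)² = ((-14)²)² = 196² = 38416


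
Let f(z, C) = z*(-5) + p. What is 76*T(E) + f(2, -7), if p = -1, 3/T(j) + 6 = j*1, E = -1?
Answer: -305/7 ≈ -43.571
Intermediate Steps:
T(j) = 3/(-6 + j) (T(j) = 3/(-6 + j*1) = 3/(-6 + j))
f(z, C) = -1 - 5*z (f(z, C) = z*(-5) - 1 = -5*z - 1 = -1 - 5*z)
76*T(E) + f(2, -7) = 76*(3/(-6 - 1)) + (-1 - 5*2) = 76*(3/(-7)) + (-1 - 10) = 76*(3*(-⅐)) - 11 = 76*(-3/7) - 11 = -228/7 - 11 = -305/7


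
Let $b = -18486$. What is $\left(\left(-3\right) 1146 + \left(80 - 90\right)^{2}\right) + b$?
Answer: $-21824$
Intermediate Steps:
$\left(\left(-3\right) 1146 + \left(80 - 90\right)^{2}\right) + b = \left(\left(-3\right) 1146 + \left(80 - 90\right)^{2}\right) - 18486 = \left(-3438 + \left(-10\right)^{2}\right) - 18486 = \left(-3438 + 100\right) - 18486 = -3338 - 18486 = -21824$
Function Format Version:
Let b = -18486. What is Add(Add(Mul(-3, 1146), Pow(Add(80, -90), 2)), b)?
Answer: -21824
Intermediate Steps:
Add(Add(Mul(-3, 1146), Pow(Add(80, -90), 2)), b) = Add(Add(Mul(-3, 1146), Pow(Add(80, -90), 2)), -18486) = Add(Add(-3438, Pow(-10, 2)), -18486) = Add(Add(-3438, 100), -18486) = Add(-3338, -18486) = -21824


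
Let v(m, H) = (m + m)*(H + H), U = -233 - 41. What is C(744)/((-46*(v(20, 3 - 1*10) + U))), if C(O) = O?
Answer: 62/3197 ≈ 0.019393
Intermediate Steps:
U = -274
v(m, H) = 4*H*m (v(m, H) = (2*m)*(2*H) = 4*H*m)
C(744)/((-46*(v(20, 3 - 1*10) + U))) = 744/((-46*(4*(3 - 1*10)*20 - 274))) = 744/((-46*(4*(3 - 10)*20 - 274))) = 744/((-46*(4*(-7)*20 - 274))) = 744/((-46*(-560 - 274))) = 744/((-46*(-834))) = 744/38364 = 744*(1/38364) = 62/3197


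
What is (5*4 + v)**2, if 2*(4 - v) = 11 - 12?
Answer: 2401/4 ≈ 600.25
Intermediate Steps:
v = 9/2 (v = 4 - (11 - 12)/2 = 4 - 1/2*(-1) = 4 + 1/2 = 9/2 ≈ 4.5000)
(5*4 + v)**2 = (5*4 + 9/2)**2 = (20 + 9/2)**2 = (49/2)**2 = 2401/4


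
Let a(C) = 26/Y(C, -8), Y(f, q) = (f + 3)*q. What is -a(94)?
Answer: 13/388 ≈ 0.033505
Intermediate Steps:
Y(f, q) = q*(3 + f) (Y(f, q) = (3 + f)*q = q*(3 + f))
a(C) = 26/(-24 - 8*C) (a(C) = 26/((-8*(3 + C))) = 26/(-24 - 8*C))
-a(94) = -13/(4*(-3 - 1*94)) = -13/(4*(-3 - 94)) = -13/(4*(-97)) = -13*(-1)/(4*97) = -1*(-13/388) = 13/388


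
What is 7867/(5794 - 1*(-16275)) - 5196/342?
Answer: -18663335/1257933 ≈ -14.837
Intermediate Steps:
7867/(5794 - 1*(-16275)) - 5196/342 = 7867/(5794 + 16275) - 5196*1/342 = 7867/22069 - 866/57 = -18663335/1257933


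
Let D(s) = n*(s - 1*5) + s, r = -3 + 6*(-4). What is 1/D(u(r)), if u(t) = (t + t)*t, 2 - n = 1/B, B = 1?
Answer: 1/2911 ≈ 0.00034352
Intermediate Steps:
r = -27 (r = -3 - 24 = -27)
n = 1 (n = 2 - 1/1 = 2 - 1*1 = 2 - 1 = 1)
u(t) = 2*t² (u(t) = (2*t)*t = 2*t²)
D(s) = -5 + 2*s (D(s) = 1*(s - 1*5) + s = 1*(s - 5) + s = 1*(-5 + s) + s = (-5 + s) + s = -5 + 2*s)
1/D(u(r)) = 1/(-5 + 2*(2*(-27)²)) = 1/(-5 + 2*(2*729)) = 1/(-5 + 2*1458) = 1/(-5 + 2916) = 1/2911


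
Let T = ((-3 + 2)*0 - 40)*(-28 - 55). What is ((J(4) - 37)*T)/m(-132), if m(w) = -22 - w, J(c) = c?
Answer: -996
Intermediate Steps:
T = 3320 (T = (-1*0 - 40)*(-83) = (0 - 40)*(-83) = -40*(-83) = 3320)
((J(4) - 37)*T)/m(-132) = ((4 - 37)*3320)/(-22 - 1*(-132)) = (-33*3320)/(-22 + 132) = -109560/110 = -109560*1/110 = -996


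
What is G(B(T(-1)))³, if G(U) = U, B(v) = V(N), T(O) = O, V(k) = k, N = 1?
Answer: 1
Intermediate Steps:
B(v) = 1
G(B(T(-1)))³ = 1³ = 1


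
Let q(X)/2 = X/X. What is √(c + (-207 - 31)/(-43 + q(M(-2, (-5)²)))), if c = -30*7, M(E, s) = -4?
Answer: 2*I*√85813/41 ≈ 14.29*I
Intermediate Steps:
q(X) = 2 (q(X) = 2*(X/X) = 2*1 = 2)
c = -210
√(c + (-207 - 31)/(-43 + q(M(-2, (-5)²)))) = √(-210 + (-207 - 31)/(-43 + 2)) = √(-210 - 238/(-41)) = √(-210 - 238*(-1/41)) = √(-210 + 238/41) = √(-8372/41) = 2*I*√85813/41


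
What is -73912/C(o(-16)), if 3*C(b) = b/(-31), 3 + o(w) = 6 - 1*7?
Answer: -1718454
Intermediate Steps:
o(w) = -4 (o(w) = -3 + (6 - 1*7) = -3 + (6 - 7) = -3 - 1 = -4)
C(b) = -b/93 (C(b) = (b/(-31))/3 = (b*(-1/31))/3 = (-b/31)/3 = -b/93)
-73912/C(o(-16)) = -73912/((-1/93*(-4))) = -73912/4/93 = -73912*93/4 = -1718454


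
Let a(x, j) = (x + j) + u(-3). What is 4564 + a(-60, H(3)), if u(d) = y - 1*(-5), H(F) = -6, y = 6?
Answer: 4509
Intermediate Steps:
u(d) = 11 (u(d) = 6 - 1*(-5) = 6 + 5 = 11)
a(x, j) = 11 + j + x (a(x, j) = (x + j) + 11 = (j + x) + 11 = 11 + j + x)
4564 + a(-60, H(3)) = 4564 + (11 - 6 - 60) = 4564 - 55 = 4509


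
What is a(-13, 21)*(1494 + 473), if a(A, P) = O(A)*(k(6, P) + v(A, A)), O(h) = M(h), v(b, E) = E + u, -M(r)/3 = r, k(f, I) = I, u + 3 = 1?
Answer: 460278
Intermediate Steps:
u = -2 (u = -3 + 1 = -2)
M(r) = -3*r
v(b, E) = -2 + E (v(b, E) = E - 2 = -2 + E)
O(h) = -3*h
a(A, P) = -3*A*(-2 + A + P) (a(A, P) = (-3*A)*(P + (-2 + A)) = (-3*A)*(-2 + A + P) = -3*A*(-2 + A + P))
a(-13, 21)*(1494 + 473) = (3*(-13)*(2 - 1*(-13) - 1*21))*(1494 + 473) = (3*(-13)*(2 + 13 - 21))*1967 = (3*(-13)*(-6))*1967 = 234*1967 = 460278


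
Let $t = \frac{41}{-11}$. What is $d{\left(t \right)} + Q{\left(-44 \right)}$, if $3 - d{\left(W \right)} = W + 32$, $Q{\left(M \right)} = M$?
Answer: $- \frac{762}{11} \approx -69.273$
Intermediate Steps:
$t = - \frac{41}{11}$ ($t = 41 \left(- \frac{1}{11}\right) = - \frac{41}{11} \approx -3.7273$)
$d{\left(W \right)} = -29 - W$ ($d{\left(W \right)} = 3 - \left(W + 32\right) = 3 - \left(32 + W\right) = -29 - W$)
$d{\left(t \right)} + Q{\left(-44 \right)} = \left(-29 - - \frac{41}{11}\right) - 44 = \left(-29 + \frac{41}{11}\right) - 44 = - \frac{278}{11} - 44 = - \frac{762}{11}$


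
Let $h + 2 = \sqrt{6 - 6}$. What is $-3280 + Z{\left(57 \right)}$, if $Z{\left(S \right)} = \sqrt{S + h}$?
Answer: $-3280 + \sqrt{55} \approx -3272.6$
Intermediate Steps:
$h = -2$ ($h = -2 + \sqrt{6 - 6} = -2 + \sqrt{0} = -2 + 0 = -2$)
$Z{\left(S \right)} = \sqrt{-2 + S}$ ($Z{\left(S \right)} = \sqrt{S - 2} = \sqrt{-2 + S}$)
$-3280 + Z{\left(57 \right)} = -3280 + \sqrt{-2 + 57} = -3280 + \sqrt{55}$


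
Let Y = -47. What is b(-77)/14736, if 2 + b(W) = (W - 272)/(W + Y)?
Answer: 101/1827264 ≈ 5.5274e-5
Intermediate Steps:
b(W) = -2 + (-272 + W)/(-47 + W) (b(W) = -2 + (W - 272)/(W - 47) = -2 + (-272 + W)/(-47 + W))
b(-77)/14736 = ((-178 - 1*(-77))/(-47 - 77))/14736 = ((-178 + 77)/(-124))*(1/14736) = -1/124*(-101)*(1/14736) = (101/124)*(1/14736) = 101/1827264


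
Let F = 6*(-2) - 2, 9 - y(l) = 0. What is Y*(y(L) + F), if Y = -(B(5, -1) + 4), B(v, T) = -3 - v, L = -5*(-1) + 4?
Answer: -20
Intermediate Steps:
L = 9 (L = 5 + 4 = 9)
y(l) = 9 (y(l) = 9 - 1*0 = 9 + 0 = 9)
F = -14 (F = -12 - 2 = -14)
Y = 4 (Y = -((-3 - 1*5) + 4) = -((-3 - 5) + 4) = -(-8 + 4) = -1*(-4) = 4)
Y*(y(L) + F) = 4*(9 - 14) = 4*(-5) = -20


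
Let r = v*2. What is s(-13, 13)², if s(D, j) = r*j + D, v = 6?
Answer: 20449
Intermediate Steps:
r = 12 (r = 6*2 = 12)
s(D, j) = D + 12*j (s(D, j) = 12*j + D = D + 12*j)
s(-13, 13)² = (-13 + 12*13)² = (-13 + 156)² = 143² = 20449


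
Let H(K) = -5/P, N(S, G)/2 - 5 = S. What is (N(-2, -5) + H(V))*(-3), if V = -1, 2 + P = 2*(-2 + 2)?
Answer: -51/2 ≈ -25.500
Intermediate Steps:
P = -2 (P = -2 + 2*(-2 + 2) = -2 + 2*0 = -2 + 0 = -2)
N(S, G) = 10 + 2*S
H(K) = 5/2 (H(K) = -5/(-2) = -5*(-½) = 5/2)
(N(-2, -5) + H(V))*(-3) = ((10 + 2*(-2)) + 5/2)*(-3) = ((10 - 4) + 5/2)*(-3) = (6 + 5/2)*(-3) = (17/2)*(-3) = -51/2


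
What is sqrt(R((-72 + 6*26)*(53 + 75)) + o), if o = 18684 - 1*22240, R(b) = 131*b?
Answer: 2*sqrt(351239) ≈ 1185.3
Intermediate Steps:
o = -3556 (o = 18684 - 22240 = -3556)
sqrt(R((-72 + 6*26)*(53 + 75)) + o) = sqrt(131*((-72 + 6*26)*(53 + 75)) - 3556) = sqrt(131*((-72 + 156)*128) - 3556) = sqrt(131*(84*128) - 3556) = sqrt(131*10752 - 3556) = sqrt(1408512 - 3556) = sqrt(1404956) = 2*sqrt(351239)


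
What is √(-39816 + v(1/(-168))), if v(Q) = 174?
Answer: I*√39642 ≈ 199.1*I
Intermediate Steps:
√(-39816 + v(1/(-168))) = √(-39816 + 174) = √(-39642) = I*√39642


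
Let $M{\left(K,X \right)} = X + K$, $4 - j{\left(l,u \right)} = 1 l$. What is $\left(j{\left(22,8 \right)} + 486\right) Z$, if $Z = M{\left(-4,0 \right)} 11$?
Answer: $-20592$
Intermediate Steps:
$j{\left(l,u \right)} = 4 - l$ ($j{\left(l,u \right)} = 4 - 1 l = 4 - l$)
$M{\left(K,X \right)} = K + X$
$Z = -44$ ($Z = \left(-4 + 0\right) 11 = \left(-4\right) 11 = -44$)
$\left(j{\left(22,8 \right)} + 486\right) Z = \left(\left(4 - 22\right) + 486\right) \left(-44\right) = \left(-18 + 486\right) \left(-44\right) = 468 \left(-44\right) = -20592$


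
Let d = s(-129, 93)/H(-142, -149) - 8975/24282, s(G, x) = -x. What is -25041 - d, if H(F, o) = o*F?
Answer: -45298717780/1809009 ≈ -25041.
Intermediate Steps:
H(F, o) = F*o
d = -676589/1809009 (d = (-1*93)/((-142*(-149))) - 8975/24282 = -93/21158 - 8975*1/24282 = -93*1/21158 - 8975/24282 = -93/21158 - 8975/24282 = -676589/1809009 ≈ -0.37401)
-25041 - d = -25041 - 1*(-676589/1809009) = -25041 + 676589/1809009 = -45298717780/1809009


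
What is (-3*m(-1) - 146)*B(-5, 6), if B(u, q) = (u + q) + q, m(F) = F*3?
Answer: -959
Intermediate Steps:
m(F) = 3*F
B(u, q) = u + 2*q (B(u, q) = (q + u) + q = u + 2*q)
(-3*m(-1) - 146)*B(-5, 6) = (-9*(-1) - 146)*(-5 + 2*6) = (-3*(-3) - 146)*(-5 + 12) = (9 - 146)*7 = -137*7 = -959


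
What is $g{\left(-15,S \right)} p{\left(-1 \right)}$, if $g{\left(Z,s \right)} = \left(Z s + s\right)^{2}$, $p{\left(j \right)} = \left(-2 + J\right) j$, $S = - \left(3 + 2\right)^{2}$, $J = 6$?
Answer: $-490000$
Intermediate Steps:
$S = -25$ ($S = - 5^{2} = \left(-1\right) 25 = -25$)
$p{\left(j \right)} = 4 j$ ($p{\left(j \right)} = \left(-2 + 6\right) j = 4 j$)
$g{\left(Z,s \right)} = \left(s + Z s\right)^{2}$
$g{\left(-15,S \right)} p{\left(-1 \right)} = \left(-25\right)^{2} \left(1 - 15\right)^{2} \cdot 4 \left(-1\right) = 625 \left(-14\right)^{2} \left(-4\right) = 625 \cdot 196 \left(-4\right) = 122500 \left(-4\right) = -490000$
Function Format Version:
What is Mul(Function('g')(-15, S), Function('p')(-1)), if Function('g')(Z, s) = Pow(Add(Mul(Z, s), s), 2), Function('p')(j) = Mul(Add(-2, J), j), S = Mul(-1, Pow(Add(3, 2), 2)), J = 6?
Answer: -490000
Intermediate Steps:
S = -25 (S = Mul(-1, Pow(5, 2)) = Mul(-1, 25) = -25)
Function('p')(j) = Mul(4, j) (Function('p')(j) = Mul(Add(-2, 6), j) = Mul(4, j))
Function('g')(Z, s) = Pow(Add(s, Mul(Z, s)), 2)
Mul(Function('g')(-15, S), Function('p')(-1)) = Mul(Mul(Pow(-25, 2), Pow(Add(1, -15), 2)), Mul(4, -1)) = Mul(Mul(625, Pow(-14, 2)), -4) = Mul(Mul(625, 196), -4) = Mul(122500, -4) = -490000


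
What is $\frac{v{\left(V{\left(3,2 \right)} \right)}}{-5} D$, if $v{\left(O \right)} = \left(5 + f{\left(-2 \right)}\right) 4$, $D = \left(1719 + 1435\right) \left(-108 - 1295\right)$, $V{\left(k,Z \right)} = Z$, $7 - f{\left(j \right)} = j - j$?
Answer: $\frac{212402976}{5} \approx 4.2481 \cdot 10^{7}$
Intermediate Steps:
$f{\left(j \right)} = 7$ ($f{\left(j \right)} = 7 - \left(j - j\right) = 7 - 0 = 7 + 0 = 7$)
$D = -4425062$ ($D = 3154 \left(-1403\right) = -4425062$)
$v{\left(O \right)} = 48$ ($v{\left(O \right)} = \left(5 + 7\right) 4 = 12 \cdot 4 = 48$)
$\frac{v{\left(V{\left(3,2 \right)} \right)}}{-5} D = \frac{1}{-5} \cdot 48 \left(-4425062\right) = \left(- \frac{1}{5}\right) 48 \left(-4425062\right) = \left(- \frac{48}{5}\right) \left(-4425062\right) = \frac{212402976}{5}$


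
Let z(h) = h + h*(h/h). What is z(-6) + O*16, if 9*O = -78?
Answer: -452/3 ≈ -150.67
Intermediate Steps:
z(h) = 2*h (z(h) = h + h*1 = h + h = 2*h)
O = -26/3 (O = (⅑)*(-78) = -26/3 ≈ -8.6667)
z(-6) + O*16 = 2*(-6) - 26/3*16 = -12 - 416/3 = -452/3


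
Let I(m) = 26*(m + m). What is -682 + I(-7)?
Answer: -1046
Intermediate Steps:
I(m) = 52*m (I(m) = 26*(2*m) = 52*m)
-682 + I(-7) = -682 + 52*(-7) = -682 - 364 = -1046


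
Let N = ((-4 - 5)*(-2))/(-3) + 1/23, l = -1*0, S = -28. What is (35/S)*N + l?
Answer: 685/92 ≈ 7.4456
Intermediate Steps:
l = 0
N = -137/23 (N = -9*(-2)*(-⅓) + 1*(1/23) = 18*(-⅓) + 1/23 = -6 + 1/23 = -137/23 ≈ -5.9565)
(35/S)*N + l = (35/(-28))*(-137/23) + 0 = (35*(-1/28))*(-137/23) + 0 = -5/4*(-137/23) + 0 = 685/92 + 0 = 685/92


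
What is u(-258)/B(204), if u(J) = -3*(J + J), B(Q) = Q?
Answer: 129/17 ≈ 7.5882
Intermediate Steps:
u(J) = -6*J
u(-258)/B(204) = -6*(-258)/204 = 1548*(1/204) = 129/17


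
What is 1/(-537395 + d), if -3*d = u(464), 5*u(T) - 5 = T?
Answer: -15/8061394 ≈ -1.8607e-6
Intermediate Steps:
u(T) = 1 + T/5
d = -469/15 (d = -(1 + (⅕)*464)/3 = -(1 + 464/5)/3 = -⅓*469/5 = -469/15 ≈ -31.267)
1/(-537395 + d) = 1/(-537395 - 469/15) = 1/(-8061394/15) = -15/8061394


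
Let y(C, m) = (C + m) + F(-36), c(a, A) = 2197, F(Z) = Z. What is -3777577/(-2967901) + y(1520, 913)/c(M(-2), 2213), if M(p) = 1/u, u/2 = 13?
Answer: 15413395366/6520478497 ≈ 2.3638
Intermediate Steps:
u = 26 (u = 2*13 = 26)
M(p) = 1/26
y(C, m) = -36 + C + m (y(C, m) = (C + m) - 36 = -36 + C + m)
-3777577/(-2967901) + y(1520, 913)/c(M(-2), 2213) = -3777577/(-2967901) + (-36 + 1520 + 913)/2197 = -3777577*(-1/2967901) + 2397*(1/2197) = 3777577/2967901 + 2397/2197 = 15413395366/6520478497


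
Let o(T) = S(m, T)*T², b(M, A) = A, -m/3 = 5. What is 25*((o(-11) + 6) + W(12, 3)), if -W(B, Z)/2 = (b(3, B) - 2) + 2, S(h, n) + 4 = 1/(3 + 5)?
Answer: -97375/8 ≈ -12172.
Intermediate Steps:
m = -15 (m = -3*5 = -15)
S(h, n) = -31/8 (S(h, n) = -4 + 1/(3 + 5) = -4 + 1/8 = -4 + ⅛ = -31/8)
o(T) = -31*T²/8
W(B, Z) = -2*B (W(B, Z) = -2*((B - 2) + 2) = -2*((-2 + B) + 2) = -2*B)
25*((o(-11) + 6) + W(12, 3)) = 25*((-31/8*(-11)² + 6) - 2*12) = 25*((-31/8*121 + 6) - 24) = 25*((-3751/8 + 6) - 24) = 25*(-3703/8 - 24) = 25*(-3895/8) = -97375/8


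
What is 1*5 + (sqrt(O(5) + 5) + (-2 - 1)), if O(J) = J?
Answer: 2 + sqrt(10) ≈ 5.1623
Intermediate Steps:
1*5 + (sqrt(O(5) + 5) + (-2 - 1)) = 1*5 + (sqrt(5 + 5) + (-2 - 1)) = 5 + (sqrt(10) - 3) = 5 + (-3 + sqrt(10)) = 2 + sqrt(10)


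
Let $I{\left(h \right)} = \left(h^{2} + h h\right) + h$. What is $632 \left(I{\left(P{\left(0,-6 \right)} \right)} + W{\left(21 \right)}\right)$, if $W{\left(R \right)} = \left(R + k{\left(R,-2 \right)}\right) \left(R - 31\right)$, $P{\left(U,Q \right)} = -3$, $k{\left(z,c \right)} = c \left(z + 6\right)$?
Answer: $218040$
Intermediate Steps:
$k{\left(z,c \right)} = c \left(6 + z\right)$
$I{\left(h \right)} = h + 2 h^{2}$ ($I{\left(h \right)} = \left(h^{2} + h^{2}\right) + h = 2 h^{2} + h = h + 2 h^{2}$)
$W{\left(R \right)} = \left(-31 + R\right) \left(-12 - R\right)$ ($W{\left(R \right)} = \left(R - 2 \left(6 + R\right)\right) \left(R - 31\right) = \left(R - \left(12 + 2 R\right)\right) \left(-31 + R\right) = \left(-12 - R\right) \left(-31 + R\right) = \left(-31 + R\right) \left(-12 - R\right)$)
$632 \left(I{\left(P{\left(0,-6 \right)} \right)} + W{\left(21 \right)}\right) = 632 \left(- 3 \left(1 + 2 \left(-3\right)\right) + \left(372 - 21^{2} + 19 \cdot 21\right)\right) = 632 \left(- 3 \left(1 - 6\right) + \left(372 - 441 + 399\right)\right) = 632 \left(\left(-3\right) \left(-5\right) + \left(372 - 441 + 399\right)\right) = 632 \left(15 + 330\right) = 632 \cdot 345 = 218040$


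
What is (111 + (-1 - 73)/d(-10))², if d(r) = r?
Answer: 350464/25 ≈ 14019.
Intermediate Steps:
(111 + (-1 - 73)/d(-10))² = (111 + (-1 - 73)/(-10))² = (111 - 74*(-⅒))² = (111 + 37/5)² = (592/5)² = 350464/25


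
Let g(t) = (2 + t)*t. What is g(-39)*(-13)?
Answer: -18759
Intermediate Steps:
g(t) = t*(2 + t)
g(-39)*(-13) = -39*(2 - 39)*(-13) = -39*(-37)*(-13) = 1443*(-13) = -18759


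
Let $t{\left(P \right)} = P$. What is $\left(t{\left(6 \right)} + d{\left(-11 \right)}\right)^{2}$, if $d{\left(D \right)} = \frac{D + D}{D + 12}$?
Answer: $256$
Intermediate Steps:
$d{\left(D \right)} = \frac{2 D}{12 + D}$
$\left(t{\left(6 \right)} + d{\left(-11 \right)}\right)^{2} = \left(6 + 2 \left(-11\right) \frac{1}{12 - 11}\right)^{2} = \left(6 + 2 \left(-11\right) 1^{-1}\right)^{2} = \left(6 + 2 \left(-11\right) 1\right)^{2} = \left(6 - 22\right)^{2} = \left(-16\right)^{2} = 256$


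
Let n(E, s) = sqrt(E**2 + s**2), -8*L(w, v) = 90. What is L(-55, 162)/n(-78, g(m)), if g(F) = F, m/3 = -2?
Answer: -3*sqrt(170)/272 ≈ -0.14381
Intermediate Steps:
m = -6 (m = 3*(-2) = -6)
L(w, v) = -45/4 (L(w, v) = -1/8*90 = -45/4)
L(-55, 162)/n(-78, g(m)) = -45/(4*sqrt((-78)**2 + (-6)**2)) = -45/(4*sqrt(6084 + 36)) = -45*sqrt(170)/1020/4 = -3*sqrt(170)/272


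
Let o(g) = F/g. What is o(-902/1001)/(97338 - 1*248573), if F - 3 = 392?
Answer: 1027/354322 ≈ 0.0028985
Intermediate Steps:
F = 395 (F = 3 + 392 = 395)
o(g) = 395/g
o(-902/1001)/(97338 - 1*248573) = (395/((-902/1001)))/(97338 - 1*248573) = (395/((-902*1/1001)))/(97338 - 248573) = (395/(-82/91))/(-151235) = (395*(-91/82))*(-1/151235) = -35945/82*(-1/151235) = 1027/354322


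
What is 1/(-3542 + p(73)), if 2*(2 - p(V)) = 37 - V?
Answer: -1/3522 ≈ -0.00028393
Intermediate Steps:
p(V) = -33/2 + V/2 (p(V) = 2 - (37 - V)/2 = 2 + (-37/2 + V/2) = -33/2 + V/2)
1/(-3542 + p(73)) = 1/(-3542 + (-33/2 + (½)*73)) = 1/(-3542 + (-33/2 + 73/2)) = 1/(-3542 + 20) = 1/(-3522) = -1/3522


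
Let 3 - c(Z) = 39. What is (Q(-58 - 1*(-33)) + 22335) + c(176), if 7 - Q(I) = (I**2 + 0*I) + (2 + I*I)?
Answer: 21054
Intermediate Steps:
c(Z) = -36 (c(Z) = 3 - 1*39 = 3 - 39 = -36)
Q(I) = 5 - 2*I**2 (Q(I) = 7 - ((I**2 + 0*I) + (2 + I*I)) = 7 - ((I**2 + 0) + (2 + I**2)) = 7 - (I**2 + (2 + I**2)) = 7 - (2 + 2*I**2) = 7 + (-2 - 2*I**2) = 5 - 2*I**2)
(Q(-58 - 1*(-33)) + 22335) + c(176) = ((5 - 2*(-58 - 1*(-33))**2) + 22335) - 36 = ((5 - 2*(-58 + 33)**2) + 22335) - 36 = ((5 - 2*(-25)**2) + 22335) - 36 = ((5 - 2*625) + 22335) - 36 = ((5 - 1250) + 22335) - 36 = (-1245 + 22335) - 36 = 21090 - 36 = 21054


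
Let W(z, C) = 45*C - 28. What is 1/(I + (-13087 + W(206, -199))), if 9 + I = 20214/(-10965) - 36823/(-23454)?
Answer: -85724370/1892731810217 ≈ -4.5291e-5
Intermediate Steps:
W(z, C) = -28 + 45*C
I = -794964317/85724370 (I = -9 + (20214/(-10965) - 36823/(-23454)) = -9 + (20214*(-1/10965) - 36823*(-1/23454)) = -9 + (-6738/3655 + 36823/23454) = -9 - 23444987/85724370 = -794964317/85724370 ≈ -9.2735)
1/(I + (-13087 + W(206, -199))) = 1/(-794964317/85724370 + (-13087 + (-28 + 45*(-199)))) = 1/(-794964317/85724370 + (-13087 + (-28 - 8955))) = 1/(-794964317/85724370 + (-13087 - 8983)) = 1/(-794964317/85724370 - 22070) = 1/(-1892731810217/85724370) = -85724370/1892731810217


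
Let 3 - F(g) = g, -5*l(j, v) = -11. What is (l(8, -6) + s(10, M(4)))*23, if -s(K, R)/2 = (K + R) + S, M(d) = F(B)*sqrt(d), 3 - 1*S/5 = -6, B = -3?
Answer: -15157/5 ≈ -3031.4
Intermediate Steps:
l(j, v) = 11/5 (l(j, v) = -1/5*(-11) = 11/5)
S = 45 (S = 15 - 5*(-6) = 15 + 30 = 45)
F(g) = 3 - g
M(d) = 6*sqrt(d) (M(d) = (3 - 1*(-3))*sqrt(d) = (3 + 3)*sqrt(d) = 6*sqrt(d))
s(K, R) = -90 - 2*K - 2*R (s(K, R) = -2*((K + R) + 45) = -2*(45 + K + R) = -90 - 2*K - 2*R)
(l(8, -6) + s(10, M(4)))*23 = (11/5 + (-90 - 2*10 - 12*sqrt(4)))*23 = (11/5 + (-90 - 20 - 12*2))*23 = (11/5 + (-90 - 20 - 2*12))*23 = (11/5 + (-90 - 20 - 24))*23 = (11/5 - 134)*23 = -659/5*23 = -15157/5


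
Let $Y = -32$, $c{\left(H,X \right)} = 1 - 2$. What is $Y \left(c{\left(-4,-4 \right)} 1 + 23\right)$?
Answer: $-704$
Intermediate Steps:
$c{\left(H,X \right)} = -1$ ($c{\left(H,X \right)} = 1 - 2 = -1$)
$Y \left(c{\left(-4,-4 \right)} 1 + 23\right) = - 32 \left(\left(-1\right) 1 + 23\right) = - 32 \left(-1 + 23\right) = \left(-32\right) 22 = -704$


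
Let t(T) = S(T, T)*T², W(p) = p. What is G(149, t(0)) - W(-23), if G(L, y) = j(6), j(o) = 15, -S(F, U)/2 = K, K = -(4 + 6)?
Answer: 38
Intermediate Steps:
K = -10 (K = -1*10 = -10)
S(F, U) = 20 (S(F, U) = -2*(-10) = 20)
t(T) = 20*T²
G(L, y) = 15
G(149, t(0)) - W(-23) = 15 - 1*(-23) = 15 + 23 = 38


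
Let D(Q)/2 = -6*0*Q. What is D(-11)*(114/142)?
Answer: 0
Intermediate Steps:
D(Q) = 0 (D(Q) = 2*(-6*0*Q) = 2*(-0*Q) = 2*(-1*0) = 2*0 = 0)
D(-11)*(114/142) = 0*(114/142) = 0*(114*(1/142)) = 0*(57/71) = 0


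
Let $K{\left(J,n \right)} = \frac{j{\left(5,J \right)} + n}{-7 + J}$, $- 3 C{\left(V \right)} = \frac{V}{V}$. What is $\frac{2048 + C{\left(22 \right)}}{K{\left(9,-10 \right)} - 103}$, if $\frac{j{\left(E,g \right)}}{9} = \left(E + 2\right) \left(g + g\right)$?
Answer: $\frac{6143}{1377} \approx 4.4612$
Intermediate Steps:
$C{\left(V \right)} = - \frac{1}{3}$ ($C{\left(V \right)} = - \frac{V \frac{1}{V}}{3} = \left(- \frac{1}{3}\right) 1 = - \frac{1}{3}$)
$j{\left(E,g \right)} = 18 g \left(2 + E\right)$ ($j{\left(E,g \right)} = 9 \left(E + 2\right) \left(g + g\right) = 9 \left(2 + E\right) 2 g = 9 \cdot 2 g \left(2 + E\right) = 18 g \left(2 + E\right)$)
$K{\left(J,n \right)} = \frac{n + 126 J}{-7 + J}$ ($K{\left(J,n \right)} = \frac{18 J \left(2 + 5\right) + n}{-7 + J} = \frac{18 J 7 + n}{-7 + J} = \frac{126 J + n}{-7 + J} = \frac{n + 126 J}{-7 + J}$)
$\frac{2048 + C{\left(22 \right)}}{K{\left(9,-10 \right)} - 103} = \frac{2048 - \frac{1}{3}}{\frac{-10 + 126 \cdot 9}{-7 + 9} - 103} = \frac{6143}{3 \left(\frac{-10 + 1134}{2} - 103\right)} = \frac{6143}{3 \left(\frac{1}{2} \cdot 1124 - 103\right)} = \frac{6143}{3 \left(562 - 103\right)} = \frac{6143}{3 \cdot 459} = \frac{6143}{3} \cdot \frac{1}{459} = \frac{6143}{1377}$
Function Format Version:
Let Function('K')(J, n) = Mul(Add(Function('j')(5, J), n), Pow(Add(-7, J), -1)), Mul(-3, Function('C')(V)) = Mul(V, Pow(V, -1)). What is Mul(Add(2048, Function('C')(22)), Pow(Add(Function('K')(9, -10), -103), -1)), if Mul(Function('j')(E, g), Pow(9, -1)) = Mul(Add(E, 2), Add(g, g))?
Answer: Rational(6143, 1377) ≈ 4.4612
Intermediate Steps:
Function('C')(V) = Rational(-1, 3) (Function('C')(V) = Mul(Rational(-1, 3), Mul(V, Pow(V, -1))) = Mul(Rational(-1, 3), 1) = Rational(-1, 3))
Function('j')(E, g) = Mul(18, g, Add(2, E)) (Function('j')(E, g) = Mul(9, Mul(Add(E, 2), Add(g, g))) = Mul(9, Mul(Add(2, E), Mul(2, g))) = Mul(9, Mul(2, g, Add(2, E))) = Mul(18, g, Add(2, E)))
Function('K')(J, n) = Mul(Pow(Add(-7, J), -1), Add(n, Mul(126, J))) (Function('K')(J, n) = Mul(Add(Mul(18, J, Add(2, 5)), n), Pow(Add(-7, J), -1)) = Mul(Add(Mul(18, J, 7), n), Pow(Add(-7, J), -1)) = Mul(Add(Mul(126, J), n), Pow(Add(-7, J), -1)) = Mul(Add(n, Mul(126, J)), Pow(Add(-7, J), -1)) = Mul(Pow(Add(-7, J), -1), Add(n, Mul(126, J))))
Mul(Add(2048, Function('C')(22)), Pow(Add(Function('K')(9, -10), -103), -1)) = Mul(Add(2048, Rational(-1, 3)), Pow(Add(Mul(Pow(Add(-7, 9), -1), Add(-10, Mul(126, 9))), -103), -1)) = Mul(Rational(6143, 3), Pow(Add(Mul(Pow(2, -1), Add(-10, 1134)), -103), -1)) = Mul(Rational(6143, 3), Pow(Add(Mul(Rational(1, 2), 1124), -103), -1)) = Mul(Rational(6143, 3), Pow(Add(562, -103), -1)) = Mul(Rational(6143, 3), Pow(459, -1)) = Mul(Rational(6143, 3), Rational(1, 459)) = Rational(6143, 1377)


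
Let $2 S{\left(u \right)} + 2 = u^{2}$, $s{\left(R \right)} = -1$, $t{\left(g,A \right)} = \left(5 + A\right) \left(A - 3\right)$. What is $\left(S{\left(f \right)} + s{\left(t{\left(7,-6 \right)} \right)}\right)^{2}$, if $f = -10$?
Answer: $2304$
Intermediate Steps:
$t{\left(g,A \right)} = \left(-3 + A\right) \left(5 + A\right)$ ($t{\left(g,A \right)} = \left(5 + A\right) \left(-3 + A\right) = \left(-3 + A\right) \left(5 + A\right)$)
$S{\left(u \right)} = -1 + \frac{u^{2}}{2}$
$\left(S{\left(f \right)} + s{\left(t{\left(7,-6 \right)} \right)}\right)^{2} = \left(\left(-1 + \frac{\left(-10\right)^{2}}{2}\right) - 1\right)^{2} = \left(\left(-1 + \frac{1}{2} \cdot 100\right) - 1\right)^{2} = \left(\left(-1 + 50\right) - 1\right)^{2} = \left(49 - 1\right)^{2} = 48^{2} = 2304$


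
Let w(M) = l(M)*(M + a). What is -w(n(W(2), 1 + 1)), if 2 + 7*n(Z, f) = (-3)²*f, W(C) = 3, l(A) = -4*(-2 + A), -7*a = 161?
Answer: -1160/49 ≈ -23.673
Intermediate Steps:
a = -23 (a = -⅐*161 = -23)
l(A) = 8 - 4*A
n(Z, f) = -2/7 + 9*f/7 (n(Z, f) = -2/7 + ((-3)²*f)/7 = -2/7 + (9*f)/7 = -2/7 + 9*f/7)
w(M) = (-23 + M)*(8 - 4*M) (w(M) = (8 - 4*M)*(M - 23) = (8 - 4*M)*(-23 + M) = (-23 + M)*(8 - 4*M))
-w(n(W(2), 1 + 1)) = -(-4)*(-23 + (-2/7 + 9*(1 + 1)/7))*(-2 + (-2/7 + 9*(1 + 1)/7)) = -(-4)*(-23 + (-2/7 + (9/7)*2))*(-2 + (-2/7 + (9/7)*2)) = -(-4)*(-23 + (-2/7 + 18/7))*(-2 + (-2/7 + 18/7)) = -(-4)*(-23 + 16/7)*(-2 + 16/7) = -(-4)*(-145)*2/(7*7) = -1*1160/49 = -1160/49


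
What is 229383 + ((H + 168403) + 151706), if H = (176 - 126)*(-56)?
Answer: 546692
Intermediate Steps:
H = -2800 (H = 50*(-56) = -2800)
229383 + ((H + 168403) + 151706) = 229383 + ((-2800 + 168403) + 151706) = 229383 + (165603 + 151706) = 229383 + 317309 = 546692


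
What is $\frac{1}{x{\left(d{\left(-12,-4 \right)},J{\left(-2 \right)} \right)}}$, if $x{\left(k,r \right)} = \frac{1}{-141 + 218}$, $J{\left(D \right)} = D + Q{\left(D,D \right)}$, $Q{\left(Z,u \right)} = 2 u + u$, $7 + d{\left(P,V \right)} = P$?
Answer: $77$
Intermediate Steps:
$d{\left(P,V \right)} = -7 + P$
$Q{\left(Z,u \right)} = 3 u$
$J{\left(D \right)} = 4 D$ ($J{\left(D \right)} = D + 3 D = 4 D$)
$x{\left(k,r \right)} = \frac{1}{77}$
$\frac{1}{x{\left(d{\left(-12,-4 \right)},J{\left(-2 \right)} \right)}} = \frac{1}{\frac{1}{77}} = 77$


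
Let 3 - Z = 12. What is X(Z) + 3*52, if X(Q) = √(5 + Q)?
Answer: 156 + 2*I ≈ 156.0 + 2.0*I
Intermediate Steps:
Z = -9 (Z = 3 - 1*12 = 3 - 12 = -9)
X(Z) + 3*52 = √(5 - 9) + 3*52 = √(-4) + 156 = 2*I + 156 = 156 + 2*I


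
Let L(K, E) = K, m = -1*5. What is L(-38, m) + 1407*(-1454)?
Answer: -2045816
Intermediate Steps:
m = -5
L(-38, m) + 1407*(-1454) = -38 + 1407*(-1454) = -38 - 2045778 = -2045816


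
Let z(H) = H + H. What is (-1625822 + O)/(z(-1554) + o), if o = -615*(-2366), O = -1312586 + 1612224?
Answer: -663092/725991 ≈ -0.91336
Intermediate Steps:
O = 299638
z(H) = 2*H
o = 1455090
(-1625822 + O)/(z(-1554) + o) = (-1625822 + 299638)/(2*(-1554) + 1455090) = -1326184/(-3108 + 1455090) = -1326184/1451982 = -1326184*1/1451982 = -663092/725991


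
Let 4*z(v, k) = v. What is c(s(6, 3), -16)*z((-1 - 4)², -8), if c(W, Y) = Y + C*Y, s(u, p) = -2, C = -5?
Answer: 400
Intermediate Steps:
z(v, k) = v/4
c(W, Y) = -4*Y (c(W, Y) = Y - 5*Y = -4*Y)
c(s(6, 3), -16)*z((-1 - 4)², -8) = (-4*(-16))*((-1 - 4)²/4) = 64*((¼)*(-5)²) = 64*((¼)*25) = 64*(25/4) = 400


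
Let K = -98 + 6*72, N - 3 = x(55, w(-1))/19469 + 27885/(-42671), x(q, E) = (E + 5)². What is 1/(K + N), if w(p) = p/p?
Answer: 830761699/279425335654 ≈ 0.0029731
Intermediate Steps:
w(p) = 1
x(q, E) = (5 + E)²
N = 1950928188/830761699 (N = 3 + ((5 + 1)²/19469 + 27885/(-42671)) = 3 + (6²*(1/19469) + 27885*(-1/42671)) = 3 + (36*(1/19469) - 27885/42671) = 3 + (36/19469 - 27885/42671) = 3 - 541356909/830761699 = 1950928188/830761699 ≈ 2.3484)
K = 334 (K = -98 + 432 = 334)
1/(K + N) = 1/(334 + 1950928188/830761699) = 1/(279425335654/830761699) = 830761699/279425335654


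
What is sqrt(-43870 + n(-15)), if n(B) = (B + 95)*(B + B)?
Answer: I*sqrt(46270) ≈ 215.1*I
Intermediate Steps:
n(B) = 2*B*(95 + B) (n(B) = (95 + B)*(2*B) = 2*B*(95 + B))
sqrt(-43870 + n(-15)) = sqrt(-43870 + 2*(-15)*(95 - 15)) = sqrt(-43870 + 2*(-15)*80) = sqrt(-43870 - 2400) = sqrt(-46270) = I*sqrt(46270)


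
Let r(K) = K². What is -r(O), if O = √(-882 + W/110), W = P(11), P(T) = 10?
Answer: 9701/11 ≈ 881.91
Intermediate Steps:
W = 10
O = I*√106711/11 (O = √(-882 + 10/110) = √(-882 + 10*(1/110)) = √(-882 + 1/11) = √(-9701/11) = I*√106711/11 ≈ 29.697*I)
-r(O) = -(I*√106711/11)² = -1*(-9701/11) = 9701/11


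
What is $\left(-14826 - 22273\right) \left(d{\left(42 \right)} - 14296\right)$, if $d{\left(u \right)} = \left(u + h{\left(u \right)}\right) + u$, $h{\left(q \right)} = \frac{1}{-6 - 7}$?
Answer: $\frac{6854299943}{13} \approx 5.2725 \cdot 10^{8}$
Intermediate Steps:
$h{\left(q \right)} = - \frac{1}{13}$ ($h{\left(q \right)} = \frac{1}{-13} = - \frac{1}{13}$)
$d{\left(u \right)} = - \frac{1}{13} + 2 u$ ($d{\left(u \right)} = \left(u - \frac{1}{13}\right) + u = \left(- \frac{1}{13} + u\right) + u = - \frac{1}{13} + 2 u$)
$\left(-14826 - 22273\right) \left(d{\left(42 \right)} - 14296\right) = \left(-14826 - 22273\right) \left(\left(- \frac{1}{13} + 2 \cdot 42\right) - 14296\right) = - 37099 \left(\left(- \frac{1}{13} + 84\right) - 14296\right) = - 37099 \left(\frac{1091}{13} - 14296\right) = \left(-37099\right) \left(- \frac{184757}{13}\right) = \frac{6854299943}{13}$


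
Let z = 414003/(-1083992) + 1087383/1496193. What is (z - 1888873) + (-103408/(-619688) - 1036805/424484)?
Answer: -8394214769999906465441249135/4444028894212551628712 ≈ -1.8889e+6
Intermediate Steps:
z = 186428694119/540620414152 (z = 414003*(-1/1083992) + 1087383*(1/1496193) = -414003/1083992 + 362461/498731 = 186428694119/540620414152 ≈ 0.34484)
(z - 1888873) + (-103408/(-619688) - 1036805/424484) = (186428694119/540620414152 - 1888873) + (-103408/(-619688) - 1036805/424484) = -1021163117111836577/540620414152 + (-103408*(-1/619688) - 1036805*1/424484) = -1021163117111836577/540620414152 + (12926/77461 - 1036805/424484) = -1021163117111836577/540620414152 - 74825071921/32880955124 = -8394214769999906465441249135/4444028894212551628712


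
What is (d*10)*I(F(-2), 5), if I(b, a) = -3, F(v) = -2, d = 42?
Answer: -1260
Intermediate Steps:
(d*10)*I(F(-2), 5) = (42*10)*(-3) = 420*(-3) = -1260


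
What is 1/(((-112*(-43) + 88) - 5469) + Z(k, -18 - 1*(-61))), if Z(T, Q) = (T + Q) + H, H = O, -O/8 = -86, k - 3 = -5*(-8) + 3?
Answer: 1/212 ≈ 0.0047170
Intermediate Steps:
k = 46 (k = 3 + (-5*(-8) + 3) = 3 + (40 + 3) = 3 + 43 = 46)
O = 688 (O = -8*(-86) = 688)
H = 688
Z(T, Q) = 688 + Q + T (Z(T, Q) = (T + Q) + 688 = (Q + T) + 688 = 688 + Q + T)
1/(((-112*(-43) + 88) - 5469) + Z(k, -18 - 1*(-61))) = 1/(((-112*(-43) + 88) - 5469) + (688 + (-18 - 1*(-61)) + 46)) = 1/(((4816 + 88) - 5469) + (688 + (-18 + 61) + 46)) = 1/((4904 - 5469) + (688 + 43 + 46)) = 1/(-565 + 777) = 1/212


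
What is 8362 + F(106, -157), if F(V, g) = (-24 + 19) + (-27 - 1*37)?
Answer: 8293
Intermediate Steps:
F(V, g) = -69 (F(V, g) = -5 + (-27 - 37) = -5 - 64 = -69)
8362 + F(106, -157) = 8362 - 69 = 8293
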